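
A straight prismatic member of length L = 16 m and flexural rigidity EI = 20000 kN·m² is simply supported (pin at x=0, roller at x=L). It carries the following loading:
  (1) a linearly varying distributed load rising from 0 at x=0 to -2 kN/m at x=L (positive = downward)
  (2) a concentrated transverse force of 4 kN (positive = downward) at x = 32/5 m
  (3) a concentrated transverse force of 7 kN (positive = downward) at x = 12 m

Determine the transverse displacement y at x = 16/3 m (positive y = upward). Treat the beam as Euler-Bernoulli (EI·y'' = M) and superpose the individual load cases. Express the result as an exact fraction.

y(16/3) = 288347/56953125 m

Load 1 — triangular load w₀=-2 kN/m (0→w₀ over full span):
  y_1 = -w₀x(7L⁴-10L²x²+3x⁴)/(360LEI) = -(-2)·(16/3)·(7·16⁴-10·16²·(16/3)²+3·(16/3)⁴)/(360·16·20000) = 16384/455625 m
Load 2 — point force P=4 kN at a=32/5 m (b=L-a=48/5):
  y_2 = -Pbx(L²-b²-x²)/(6LEI)  [x≤a] = -4·(48/5)·(16/3)·(16²-(48/5)²-(16/3)²)/(6·16·20000) = -30464/2109375 m
Load 3 — point force P=7 kN at a=12 m (b=L-a=4):
  y_3 = -Pbx(L²-b²-x²)/(6LEI)  [x≤a] = -7·4·(16/3)·(16²-4²-(16/3)²)/(6·16·20000) = -833/50625 m
Superposition: y = Σ y_i = 288347/56953125 m ≈ 0.005063 m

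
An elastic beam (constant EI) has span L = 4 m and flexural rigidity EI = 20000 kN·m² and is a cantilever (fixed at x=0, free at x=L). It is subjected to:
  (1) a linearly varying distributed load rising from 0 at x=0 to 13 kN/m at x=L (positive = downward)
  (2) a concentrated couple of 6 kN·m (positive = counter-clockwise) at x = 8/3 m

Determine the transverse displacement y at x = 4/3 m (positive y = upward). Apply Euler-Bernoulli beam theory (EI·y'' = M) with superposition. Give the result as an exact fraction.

Load 1 — triangular load w₀=13 kN/m (0→w₀ over full span):
  y_1 = (w₀Lx³/12-w₀L²x²/6-w₀x⁵/(120L))/EI = (13·4·(4/3)³/12-13·4²·(4/3)²/6-13·(4/3)⁵/(120·4))/20000 = -5863/2278125 m
Load 2 — applied couple M₀=6 kN·m at a=8/3 m (b=L-a=4/3):
  y_2 = M₀x²/(2EI)  [x≤a] = 6·(4/3)²/(2·20000) = 1/3750 m
Superposition: y = Σ y_i = -10511/4556250 m ≈ -0.002307 m

y(4/3) = -10511/4556250 m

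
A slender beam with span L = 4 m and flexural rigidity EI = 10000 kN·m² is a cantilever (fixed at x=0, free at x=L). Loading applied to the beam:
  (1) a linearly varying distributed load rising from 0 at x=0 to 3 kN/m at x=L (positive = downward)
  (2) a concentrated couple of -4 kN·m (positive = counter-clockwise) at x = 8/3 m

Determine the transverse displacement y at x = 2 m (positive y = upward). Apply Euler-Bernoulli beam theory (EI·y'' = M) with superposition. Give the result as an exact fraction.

Load 1 — triangular load w₀=3 kN/m (0→w₀ over full span):
  y_1 = (w₀Lx³/12-w₀L²x²/6-w₀x⁵/(120L))/EI = (3·4·2³/12-3·4²·2²/6-3·2⁵/(120·4))/10000 = -121/50000 m
Load 2 — applied couple M₀=-4 kN·m at a=8/3 m (b=L-a=4/3):
  y_2 = M₀x²/(2EI)  [x≤a] = (-4)·2²/(2·10000) = -1/1250 m
Superposition: y = Σ y_i = -161/50000 m ≈ -0.003220 m

y(2) = -161/50000 m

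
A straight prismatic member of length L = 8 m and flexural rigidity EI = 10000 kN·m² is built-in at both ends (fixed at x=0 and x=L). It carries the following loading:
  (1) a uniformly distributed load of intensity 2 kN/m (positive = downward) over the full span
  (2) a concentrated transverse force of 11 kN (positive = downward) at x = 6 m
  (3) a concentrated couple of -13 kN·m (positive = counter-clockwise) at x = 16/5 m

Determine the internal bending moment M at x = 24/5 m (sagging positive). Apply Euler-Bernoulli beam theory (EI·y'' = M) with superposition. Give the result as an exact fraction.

Load 1 — uniform load w=2 kN/m over full span:
  M_1 = wLx/2 - wL²/12 - wx²/2 = 2·8·(24/5)/2 - 2·8²/12 - 2·(24/5)²/2 = 352/75 kN·m
Load 2 — point force P=11 kN at a=6 m (b=L-a=2):
  M_2 = Pb²(3a+b)x/L³ - Pab²/L²  [x≤a] = 11·2²·(3·6+2)·(24/5)/8³ - 11·6·2²/8² = 33/8 kN·m
Load 3 — applied couple M₀=-13 kN·m at a=16/5 m (b=L-a=24/5):
  M_3 = R_Ax - M_A - M₀  [x>a] with R_A=-117/50, M_A=-39/25 = (-117/50)·(24/5) - (-39/25) - (-13) = 416/125 kN·m
Superposition: M = Σ M_i = 36439/3000 kN·m ≈ 12.146333 kN·m

M(24/5) = 36439/3000 kN·m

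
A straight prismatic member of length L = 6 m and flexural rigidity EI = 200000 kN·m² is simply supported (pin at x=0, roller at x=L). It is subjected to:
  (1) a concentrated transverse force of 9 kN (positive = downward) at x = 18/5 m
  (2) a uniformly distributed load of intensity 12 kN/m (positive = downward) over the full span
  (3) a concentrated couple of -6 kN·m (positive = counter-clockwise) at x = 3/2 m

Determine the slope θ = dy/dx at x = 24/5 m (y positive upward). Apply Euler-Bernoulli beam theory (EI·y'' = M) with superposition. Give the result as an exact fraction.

Load 1 — point force P=9 kN at a=18/5 m (b=L-a=12/5):
  θ_1 = -Pa(2L²-6Lx+3x²+a²)/(6LEI)  [x>a] = -9·(18/5)·(2·6²-6·6·(24/5)+3·(24/5)²+(18/5)²)/(6·6·200000) = 1053/12500000 rad
Load 2 — uniform load w=12 kN/m over full span:
  θ_2 = -w(L³-6Lx²+4x³)/(24EI) = -12·(6³-6·6·(24/5)²+4·(24/5)³)/(24·200000) = 2673/6250000 rad
Load 3 — applied couple M₀=-6 kN·m at a=3/2 m (b=L-a=9/2):
  θ_3 = (M₀x²/(2L)-M₀(x-a)+C₁)/EI  [x>a] with C₁=M₀(3b²-L²)/(6L)=-33/8 = ((-6)·(24/5)²/(2·6)-(-6)·((24/5)-(3/2))+(-33/8))/200000 = 831/40000000 rad
Superposition: θ = Σ θ_i = 106539/200000000 rad ≈ 0.000533 rad

θ(24/5) = 106539/200000000 rad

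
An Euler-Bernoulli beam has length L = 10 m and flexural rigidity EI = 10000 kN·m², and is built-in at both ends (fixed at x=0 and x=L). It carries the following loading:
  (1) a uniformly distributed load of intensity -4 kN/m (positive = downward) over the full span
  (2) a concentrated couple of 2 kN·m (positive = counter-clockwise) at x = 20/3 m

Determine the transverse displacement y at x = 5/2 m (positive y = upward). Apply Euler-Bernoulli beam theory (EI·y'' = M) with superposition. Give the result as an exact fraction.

y(5/2) = 659/115200 m

Load 1 — uniform load w=-4 kN/m over full span:
  y_1 = -wx²(L-x)²/(24EI) = -(-4)·(5/2)²·(10-(5/2))²/(24·10000) = 3/512 m
Load 2 — applied couple M₀=2 kN·m at a=20/3 m (b=L-a=10/3):
  y_2 = (R_Ax³/6 - M_Ax²/2)/EI  [x≤a] with R_A=4/15, M_A=2/3 = ((4/15)·(5/2)³/6 - (2/3)·(5/2)²/2)/10000 = -1/7200 m
Superposition: y = Σ y_i = 659/115200 m ≈ 0.005720 m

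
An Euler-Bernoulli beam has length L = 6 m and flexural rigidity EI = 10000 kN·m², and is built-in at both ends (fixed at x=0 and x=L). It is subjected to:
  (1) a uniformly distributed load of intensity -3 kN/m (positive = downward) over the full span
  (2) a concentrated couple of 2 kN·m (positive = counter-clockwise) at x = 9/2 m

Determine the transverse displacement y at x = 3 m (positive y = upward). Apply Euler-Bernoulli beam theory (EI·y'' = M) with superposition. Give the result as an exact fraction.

y(3) = 9/10000 m

Load 1 — uniform load w=-3 kN/m over full span:
  y_1 = -wx²(L-x)²/(24EI) = -(-3)·3²·(6-3)²/(24·10000) = 81/80000 m
Load 2 — applied couple M₀=2 kN·m at a=9/2 m (b=L-a=3/2):
  y_2 = (R_Ax³/6 - M_Ax²/2)/EI  [x≤a] with R_A=3/8, M_A=5/8 = ((3/8)·3³/6 - (5/8)·3²/2)/10000 = -9/80000 m
Superposition: y = Σ y_i = 9/10000 m ≈ 0.000900 m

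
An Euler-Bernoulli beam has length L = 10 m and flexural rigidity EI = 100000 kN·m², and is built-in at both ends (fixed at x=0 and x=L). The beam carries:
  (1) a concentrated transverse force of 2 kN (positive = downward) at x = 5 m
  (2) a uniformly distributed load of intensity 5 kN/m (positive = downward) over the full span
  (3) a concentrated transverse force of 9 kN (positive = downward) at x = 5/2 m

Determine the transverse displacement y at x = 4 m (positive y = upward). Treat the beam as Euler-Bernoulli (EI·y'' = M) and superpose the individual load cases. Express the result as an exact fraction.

Load 1 — point force P=2 kN at a=5 m (b=L-a=5):
  y_1 = -Pb²x²(3aL-(3a+b)x)/(6L³EI)  [x≤a] = -2·5²·4²·(3·5·10-(3·5+5)·4)/(6·10³·100000) = -7/75000 m
Load 2 — uniform load w=5 kN/m over full span:
  y_2 = -wx²(L-x)²/(24EI) = -5·4²·(10-4)²/(24·100000) = -3/2500 m
Load 3 — point force P=9 kN at a=5/2 m (b=L-a=15/2):
  y_3 = -Pa²(L-x)²(3bL-(3b+a)(L-x))/(6L³EI)  [x>a] = -9·(5/2)²·(10-4)²·(3·(15/2)·10-(3·(15/2)+(5/2))·(10-4))/(6·10³·100000) = -81/320000 m
Superposition: y = Σ y_i = -7423/4800000 m ≈ -0.001546 m

y(4) = -7423/4800000 m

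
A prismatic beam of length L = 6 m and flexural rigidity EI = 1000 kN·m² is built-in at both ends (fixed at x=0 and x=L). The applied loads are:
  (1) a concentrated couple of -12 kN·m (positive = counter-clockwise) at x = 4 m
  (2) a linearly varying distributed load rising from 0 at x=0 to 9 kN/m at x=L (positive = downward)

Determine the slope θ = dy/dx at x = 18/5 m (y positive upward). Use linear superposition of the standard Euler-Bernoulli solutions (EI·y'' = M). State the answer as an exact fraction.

Load 1 — applied couple M₀=-12 kN·m at a=4 m (b=L-a=2):
  θ_1 = (R_Ax²/2 - M_Ax)/EI  [x≤a] with R_A=-8/3, M_A=-4 = ((-8/3)·(18/5)²/2 - (-4)·(18/5))/1000 = -9/3125 rad
Load 2 — triangular load w₀=9 kN/m (0→w₀ over full span):
  θ_2 = -w₀(2x(L-x)(L-2x)(x+2L)+x²(L-x)²)/(120LEI) = -9·(2·(18/5)·(6-(18/5))·(6-2·(18/5))·((18/5)+2·6)+(18/5)²·(6-(18/5))²)/(120·6·1000) = 243/78125 rad
Superposition: θ = Σ θ_i = 18/78125 rad ≈ 0.000230 rad

θ(18/5) = 18/78125 rad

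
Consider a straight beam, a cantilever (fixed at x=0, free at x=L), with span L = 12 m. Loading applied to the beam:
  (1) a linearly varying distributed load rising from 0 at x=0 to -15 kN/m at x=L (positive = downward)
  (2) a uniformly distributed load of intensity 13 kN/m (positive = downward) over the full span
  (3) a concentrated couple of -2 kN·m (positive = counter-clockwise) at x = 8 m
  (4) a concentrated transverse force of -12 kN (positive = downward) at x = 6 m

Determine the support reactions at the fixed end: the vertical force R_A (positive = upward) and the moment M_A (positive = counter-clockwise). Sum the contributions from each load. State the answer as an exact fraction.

Load 1 — triangular load w₀=-15 kN/m (0→w₀ over full span):
  R_A = w₀L/2 = (-15)·12/2 = -90 kN
  M_A = w₀L²/3 = (-15)·12²/3 = -720 kN·m
Load 2 — uniform load w=13 kN/m over full span:
  R_A = wL = 13·12 = 156 kN
  M_A = wL²/2 = 13·12²/2 = 936 kN·m
Load 3 — applied couple M₀=-2 kN·m at a=8 m (b=L-a=4):
  R_A = 0 kN
  M_A = -M₀ = -(-2) = 2 kN·m
Load 4 — point force P=-12 kN at a=6 m (b=L-a=6):
  R_A = P = (-12) = -12 kN
  M_A = Pa = (-12)·6 = -72 kN·m
Superposition: R_A = 54 kN, M_A = 146 kN·m

R_A = 54 kN, M_A = 146 kN·m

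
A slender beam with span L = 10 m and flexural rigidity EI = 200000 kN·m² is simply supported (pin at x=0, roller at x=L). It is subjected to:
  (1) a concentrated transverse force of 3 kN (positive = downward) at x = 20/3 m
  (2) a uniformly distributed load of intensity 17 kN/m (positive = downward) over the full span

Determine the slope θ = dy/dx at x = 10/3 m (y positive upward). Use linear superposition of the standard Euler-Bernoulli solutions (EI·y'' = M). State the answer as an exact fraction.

Load 1 — point force P=3 kN at a=20/3 m (b=L-a=10/3):
  θ_1 = -Pb(L²-b²-3x²)/(6LEI)  [x≤a] = -3·(10/3)·(10²-(10/3)²-3·(10/3)²)/(6·10·200000) = -1/21600 rad
Load 2 — uniform load w=17 kN/m over full span:
  θ_2 = -w(L³-6Lx²+4x³)/(24EI) = -17·(10³-6·10·(10/3)²+4·(10/3)³)/(24·200000) = -221/129600 rad
Superposition: θ = Σ θ_i = -227/129600 rad ≈ -0.001752 rad

θ(10/3) = -227/129600 rad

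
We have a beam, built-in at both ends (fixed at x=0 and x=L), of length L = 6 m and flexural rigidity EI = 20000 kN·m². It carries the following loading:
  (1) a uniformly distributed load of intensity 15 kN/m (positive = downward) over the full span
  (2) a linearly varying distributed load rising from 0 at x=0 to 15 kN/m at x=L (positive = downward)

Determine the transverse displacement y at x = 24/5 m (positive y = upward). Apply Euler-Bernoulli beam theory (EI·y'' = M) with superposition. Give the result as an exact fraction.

Load 1 — uniform load w=15 kN/m over full span:
  y_1 = -wx²(L-x)²/(24EI) = -15·(24/5)²·(6-(24/5))²/(24·20000) = -81/78125 m
Load 2 — triangular load w₀=15 kN/m (0→w₀ over full span):
  y_2 = -w₀x²(L-x)²(x+2L)/(120LEI) = -15·(24/5)²·(6-(24/5))²·((24/5)+2·6)/(120·6·20000) = -1134/1953125 m
Superposition: y = Σ y_i = -3159/1953125 m ≈ -0.001617 m

y(24/5) = -3159/1953125 m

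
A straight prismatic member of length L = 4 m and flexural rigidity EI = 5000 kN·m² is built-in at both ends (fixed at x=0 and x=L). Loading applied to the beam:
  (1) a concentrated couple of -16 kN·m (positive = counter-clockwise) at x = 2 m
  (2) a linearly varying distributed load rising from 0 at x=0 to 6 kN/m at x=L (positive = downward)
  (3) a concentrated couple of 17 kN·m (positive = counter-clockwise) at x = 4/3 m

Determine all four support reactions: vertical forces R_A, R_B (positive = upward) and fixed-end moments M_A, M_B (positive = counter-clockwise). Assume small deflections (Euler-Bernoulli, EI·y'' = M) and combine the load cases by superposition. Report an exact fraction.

R_A = 49/15 kN, M_A = -4/5 kN·m, R_B = 131/15 kN, M_B = -47/15 kN·m

Load 1 — applied couple M₀=-16 kN·m at a=2 m (b=L-a=2):
  R_A = 6M₀ab/L³ = 6·(-16)·2·2/4³ = -6 kN
  M_A = M₀b(2a-b)/L² = (-16)·2·(2·2-2)/4² = -4 kN·m
  R_B = -6M₀ab/L³ = -6·(-16)·2·2/4³ = 6 kN
  M_B = M₀a(2b-a)/L² = (-16)·2·(2·2-2)/4² = -4 kN·m
Load 2 — triangular load w₀=6 kN/m (0→w₀ over full span):
  R_A = 3w₀L/20 = 3·6·4/20 = 18/5 kN
  M_A = w₀L²/30 = 6·4²/30 = 16/5 kN·m
  R_B = 7w₀L/20 = 7·6·4/20 = 42/5 kN
  M_B = -w₀L²/20 = -6·4²/20 = -24/5 kN·m
Load 3 — applied couple M₀=17 kN·m at a=4/3 m (b=L-a=8/3):
  R_A = 6M₀ab/L³ = 6·17·(4/3)·(8/3)/4³ = 17/3 kN
  M_A = M₀b(2a-b)/L² = 17·(8/3)·(2·(4/3)-(8/3))/4² = 0 kN·m
  R_B = -6M₀ab/L³ = -6·17·(4/3)·(8/3)/4³ = -17/3 kN
  M_B = M₀a(2b-a)/L² = 17·(4/3)·(2·(8/3)-(4/3))/4² = 17/3 kN·m
Superposition: R_A = 49/15 kN, M_A = -4/5 kN·m, R_B = 131/15 kN, M_B = -47/15 kN·m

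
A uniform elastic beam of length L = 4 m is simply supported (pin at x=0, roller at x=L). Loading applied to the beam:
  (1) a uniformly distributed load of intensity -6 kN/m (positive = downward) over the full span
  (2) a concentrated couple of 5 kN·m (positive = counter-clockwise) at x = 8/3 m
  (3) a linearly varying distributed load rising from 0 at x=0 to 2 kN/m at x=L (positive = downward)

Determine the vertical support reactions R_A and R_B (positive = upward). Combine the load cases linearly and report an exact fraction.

Load 1 — uniform load w=-6 kN/m over full span:
  R_A = wL/2 = (-6)·4/2 = -12 kN
  R_B = wL/2 = (-6)·4/2 = -12 kN
Load 2 — applied couple M₀=5 kN·m at a=8/3 m (b=L-a=4/3):
  R_A = M₀/L = 5/4 kN
  R_B = -M₀/L = -5/4 kN
Load 3 — triangular load w₀=2 kN/m (0→w₀ over full span):
  R_A = w₀L/6 = 2·4/6 = 4/3 kN
  R_B = w₀L/3 = 2·4/3 = 8/3 kN
Superposition: R_A = -113/12 kN, R_B = -127/12 kN

R_A = -113/12 kN, R_B = -127/12 kN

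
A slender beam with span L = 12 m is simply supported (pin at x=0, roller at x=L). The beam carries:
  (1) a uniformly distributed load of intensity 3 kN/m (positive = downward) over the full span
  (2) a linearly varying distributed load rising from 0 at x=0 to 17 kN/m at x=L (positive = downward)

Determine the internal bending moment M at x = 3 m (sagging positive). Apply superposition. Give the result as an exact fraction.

Load 1 — uniform load w=3 kN/m over full span:
  M_1 = wx(L-x)/2 = 3·3·(12-3)/2 = 81/2 kN·m
Load 2 — triangular load w₀=17 kN/m (0→w₀ over full span):
  M_2 = w₀Lx/6 - w₀x³/(6L) = 17·12·3/6 - 17·3³/(6·12) = 765/8 kN·m
Superposition: M = Σ M_i = 1089/8 kN·m ≈ 136.125000 kN·m

M(3) = 1089/8 kN·m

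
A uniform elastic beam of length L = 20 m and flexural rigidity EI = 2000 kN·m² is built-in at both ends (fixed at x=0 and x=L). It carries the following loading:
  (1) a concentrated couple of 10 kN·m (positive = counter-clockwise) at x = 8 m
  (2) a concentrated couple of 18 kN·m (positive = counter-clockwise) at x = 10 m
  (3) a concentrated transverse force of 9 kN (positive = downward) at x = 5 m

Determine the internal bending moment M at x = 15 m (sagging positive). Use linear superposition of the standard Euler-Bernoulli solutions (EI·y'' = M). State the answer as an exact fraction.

Load 1 — applied couple M₀=10 kN·m at a=8 m (b=L-a=12):
  M_1 = R_Ax - M_A - M₀  [x>a] with R_A=18/25, M_A=6/5 = (18/25)·15 - (6/5) - 10 = -2/5 kN·m
Load 2 — applied couple M₀=18 kN·m at a=10 m (b=L-a=10):
  M_2 = R_Ax - M_A - M₀  [x>a] with R_A=27/20, M_A=9/2 = (27/20)·15 - (9/2) - 18 = -9/4 kN·m
Load 3 — point force P=9 kN at a=5 m (b=L-a=15):
  M_3 = Pa²(a+3b)(L-x)/L³ - Pa²b/L²  [x>a] = 9·5²·(5+3·15)·(20-15)/20³ - 9·5²·15/20² = -45/32 kN·m
Superposition: M = Σ M_i = -649/160 kN·m ≈ -4.056250 kN·m

M(15) = -649/160 kN·m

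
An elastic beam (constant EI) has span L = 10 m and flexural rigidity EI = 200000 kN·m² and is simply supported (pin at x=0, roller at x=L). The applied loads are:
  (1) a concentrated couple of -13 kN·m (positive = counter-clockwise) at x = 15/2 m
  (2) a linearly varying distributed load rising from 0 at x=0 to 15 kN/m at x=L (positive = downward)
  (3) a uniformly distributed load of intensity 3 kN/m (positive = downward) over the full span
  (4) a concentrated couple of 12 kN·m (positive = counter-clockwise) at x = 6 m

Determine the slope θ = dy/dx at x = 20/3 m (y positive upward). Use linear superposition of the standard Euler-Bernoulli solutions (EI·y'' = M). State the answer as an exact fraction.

Load 1 — applied couple M₀=-13 kN·m at a=15/2 m (b=L-a=5/2):
  θ_1 = (M₀x²/(2L)+C₁)/EI  [x≤a] with C₁=M₀(3b²-L²)/(6L)=845/48 = ((-13)·(20/3)²/(2·10)+(845/48))/200000 = -13/230400 rad
Load 2 — triangular load w₀=15 kN/m (0→w₀ over full span):
  θ_2 = -w₀(7L⁴-30L²x²+15x⁴)/(360LEI) = -15·(7·10⁴-30·10²·(20/3)²+15·(20/3)⁴)/(360·10·200000) = 91/129600 rad
Load 3 — uniform load w=3 kN/m over full span:
  θ_3 = -w(L³-6Lx²+4x³)/(24EI) = -3·(10³-6·10·(20/3)²+4·(20/3)³)/(24·200000) = 13/43200 rad
Load 4 — applied couple M₀=12 kN·m at a=6 m (b=L-a=4):
  θ_4 = (M₀x²/(2L)-M₀(x-a)+C₁)/EI  [x>a] with C₁=M₀(3b²-L²)/(6L)=-52/5 = (12·(20/3)²/(2·10)-12·((20/3)-6)+(-52/5))/200000 = 31/750000 rad
Superposition: θ = Σ θ_i = 1280443/1296000000 rad ≈ 0.000988 rad

θ(20/3) = 1280443/1296000000 rad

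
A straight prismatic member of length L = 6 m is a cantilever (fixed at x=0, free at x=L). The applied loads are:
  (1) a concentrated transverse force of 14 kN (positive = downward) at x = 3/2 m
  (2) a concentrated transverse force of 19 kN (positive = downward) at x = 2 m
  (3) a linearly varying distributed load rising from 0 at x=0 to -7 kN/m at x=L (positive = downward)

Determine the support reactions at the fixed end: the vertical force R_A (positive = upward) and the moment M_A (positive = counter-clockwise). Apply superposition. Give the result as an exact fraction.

R_A = 12 kN, M_A = -25 kN·m

Load 1 — point force P=14 kN at a=3/2 m (b=L-a=9/2):
  R_A = P = 14 kN
  M_A = Pa = 14·(3/2) = 21 kN·m
Load 2 — point force P=19 kN at a=2 m (b=L-a=4):
  R_A = P = 19 kN
  M_A = Pa = 19·2 = 38 kN·m
Load 3 — triangular load w₀=-7 kN/m (0→w₀ over full span):
  R_A = w₀L/2 = (-7)·6/2 = -21 kN
  M_A = w₀L²/3 = (-7)·6²/3 = -84 kN·m
Superposition: R_A = 12 kN, M_A = -25 kN·m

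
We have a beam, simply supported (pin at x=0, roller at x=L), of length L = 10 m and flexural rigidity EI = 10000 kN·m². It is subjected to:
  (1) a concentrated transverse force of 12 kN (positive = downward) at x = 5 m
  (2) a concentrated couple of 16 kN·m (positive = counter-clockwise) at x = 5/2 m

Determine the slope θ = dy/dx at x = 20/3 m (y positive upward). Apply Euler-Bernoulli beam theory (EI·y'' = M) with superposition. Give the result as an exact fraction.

θ(20/3) = 13/4500 rad

Load 1 — point force P=12 kN at a=5 m (b=L-a=5):
  θ_1 = -Pa(2L²-6Lx+3x²+a²)/(6LEI)  [x>a] = -12·5·(2·10²-6·10·(20/3)+3·(20/3)²+5²)/(6·10·10000) = 1/240 rad
Load 2 — applied couple M₀=16 kN·m at a=5/2 m (b=L-a=15/2):
  θ_2 = (M₀x²/(2L)-M₀(x-a)+C₁)/EI  [x>a] with C₁=M₀(3b²-L²)/(6L)=55/3 = (16·(20/3)²/(2·10)-16·((20/3)-(5/2))+(55/3))/10000 = -23/18000 rad
Superposition: θ = Σ θ_i = 13/4500 rad ≈ 0.002889 rad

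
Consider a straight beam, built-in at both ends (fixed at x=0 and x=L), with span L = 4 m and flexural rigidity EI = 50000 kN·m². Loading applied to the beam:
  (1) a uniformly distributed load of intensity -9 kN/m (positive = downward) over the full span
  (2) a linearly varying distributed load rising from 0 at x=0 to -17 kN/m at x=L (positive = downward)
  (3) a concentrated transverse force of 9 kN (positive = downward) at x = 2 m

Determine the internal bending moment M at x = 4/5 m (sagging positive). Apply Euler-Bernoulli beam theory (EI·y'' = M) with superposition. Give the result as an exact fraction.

M(4/5) = 637/750 kN·m

Load 1 — uniform load w=-9 kN/m over full span:
  M_1 = wLx/2 - wL²/12 - wx²/2 = (-9)·4·(4/5)/2 - (-9)·4²/12 - (-9)·(4/5)²/2 = 12/25 kN·m
Load 2 — triangular load w₀=-17 kN/m (0→w₀ over full span):
  M_2 = 3w₀Lx/20 - w₀L²/30 - w₀x³/(6L) = 3·(-17)·4·(4/5)/20 - (-17)·4²/30 - (-17)·(4/5)³/(6·4) = 476/375 kN·m
Load 3 — point force P=9 kN at a=2 m (b=L-a=2):
  M_3 = Pb²(3a+b)x/L³ - Pab²/L²  [x≤a] = 9·2²·(3·2+2)·(4/5)/4³ - 9·2·2²/4² = -9/10 kN·m
Superposition: M = Σ M_i = 637/750 kN·m ≈ 0.849333 kN·m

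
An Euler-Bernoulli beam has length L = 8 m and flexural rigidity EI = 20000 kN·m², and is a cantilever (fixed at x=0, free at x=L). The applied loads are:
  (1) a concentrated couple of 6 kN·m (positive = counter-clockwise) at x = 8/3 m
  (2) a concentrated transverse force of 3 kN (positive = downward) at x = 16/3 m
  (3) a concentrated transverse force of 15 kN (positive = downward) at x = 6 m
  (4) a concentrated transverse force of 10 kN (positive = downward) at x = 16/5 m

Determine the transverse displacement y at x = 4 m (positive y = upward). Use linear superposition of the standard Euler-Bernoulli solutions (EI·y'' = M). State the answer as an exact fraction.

Load 1 — applied couple M₀=6 kN·m at a=8/3 m (b=L-a=16/3):
  y_1 = M₀a(2x-a)/(2EI)  [x>a] = 6·(8/3)·(2·4-(8/3))/(2·20000) = 4/1875 m
Load 2 — point force P=3 kN at a=16/3 m (b=L-a=8/3):
  y_2 = -Px²(3a-x)/(6EI)  [x≤a] = -3·4²·(3·(16/3)-4)/(6·20000) = -3/625 m
Load 3 — point force P=15 kN at a=6 m (b=L-a=2):
  y_3 = -Px²(3a-x)/(6EI)  [x≤a] = -15·4²·(3·6-4)/(6·20000) = -7/250 m
Load 4 — point force P=10 kN at a=16/5 m (b=L-a=24/5):
  y_4 = -Pa²(3x-a)/(6EI)  [x>a] = -10·(16/5)²·(3·4-(16/5))/(6·20000) = -352/46875 m
Superposition: y = Σ y_i = -1193/31250 m ≈ -0.038176 m

y(4) = -1193/31250 m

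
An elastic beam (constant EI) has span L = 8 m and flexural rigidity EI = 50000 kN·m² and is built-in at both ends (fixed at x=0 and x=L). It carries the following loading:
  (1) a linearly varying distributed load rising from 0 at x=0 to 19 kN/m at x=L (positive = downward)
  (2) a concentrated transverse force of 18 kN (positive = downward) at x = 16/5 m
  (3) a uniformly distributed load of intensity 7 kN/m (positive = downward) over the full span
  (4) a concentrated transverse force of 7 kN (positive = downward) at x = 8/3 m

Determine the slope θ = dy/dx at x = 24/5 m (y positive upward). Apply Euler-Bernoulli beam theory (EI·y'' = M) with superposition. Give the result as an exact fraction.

θ(24/5) = 80296/87890625 rad

Load 1 — triangular load w₀=19 kN/m (0→w₀ over full span):
  θ_1 = -w₀(2x(L-x)(L-2x)(x+2L)+x²(L-x)²)/(120LEI) = -19·(2·(24/5)·(8-(24/5))·(8-2·(24/5))·((24/5)+2·8)+(24/5)²·(8-(24/5))²)/(120·8·50000) = 608/1953125 rad
Load 2 — point force P=18 kN at a=16/5 m (b=L-a=24/5):
  θ_2 = Pa²(L-x)(2bL-(3b+a)(L-x))/(2L³EI)  [x>a] = 18·(16/5)²·(8-(24/5))·(2·(24/5)·8-(3·(24/5)+(16/5))·(8-(24/5)))/(2·8³·50000) = 2304/9765625 rad
Load 3 — uniform load w=7 kN/m over full span:
  θ_3 = -wx(L-x)(L-2x)/(12EI) = -7·(24/5)·(8-(24/5))·(8-2·(24/5))/(12·50000) = 112/390625 rad
Load 4 — point force P=7 kN at a=8/3 m (b=L-a=16/3):
  θ_4 = Pa²(L-x)(2bL-(3b+a)(L-x))/(2L³EI)  [x>a] = 7·(8/3)²·(8-(24/5))·(2·(16/3)·8-(3·(16/3)+(8/3))·(8-(24/5)))/(2·8³·50000) = 56/703125 rad
Superposition: θ = Σ θ_i = 80296/87890625 rad ≈ 0.000914 rad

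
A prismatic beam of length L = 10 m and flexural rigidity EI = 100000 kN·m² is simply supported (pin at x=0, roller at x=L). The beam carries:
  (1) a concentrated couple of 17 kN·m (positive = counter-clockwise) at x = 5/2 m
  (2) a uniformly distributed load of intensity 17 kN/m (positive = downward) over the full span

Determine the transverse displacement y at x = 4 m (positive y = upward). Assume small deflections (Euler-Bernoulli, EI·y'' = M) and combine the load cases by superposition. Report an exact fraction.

y(4) = -81243/4000000 m

Load 1 — applied couple M₀=17 kN·m at a=5/2 m (b=L-a=15/2):
  y_1 = (M₀x³/(6L)-M₀(x-a)²/2+C₁x)/EI  [x>a] with C₁=M₀(3b²-L²)/(6L)=935/48 = (17·4³/(6·10)-17·(4-(5/2))²/2+(935/48)·4)/100000 = 3077/4000000 m
Load 2 — uniform load w=17 kN/m over full span:
  y_2 = -wx(L³-2Lx²+x³)/(24EI) = -17·4·(10³-2·10·4²+4³)/(24·100000) = -527/25000 m
Superposition: y = Σ y_i = -81243/4000000 m ≈ -0.020311 m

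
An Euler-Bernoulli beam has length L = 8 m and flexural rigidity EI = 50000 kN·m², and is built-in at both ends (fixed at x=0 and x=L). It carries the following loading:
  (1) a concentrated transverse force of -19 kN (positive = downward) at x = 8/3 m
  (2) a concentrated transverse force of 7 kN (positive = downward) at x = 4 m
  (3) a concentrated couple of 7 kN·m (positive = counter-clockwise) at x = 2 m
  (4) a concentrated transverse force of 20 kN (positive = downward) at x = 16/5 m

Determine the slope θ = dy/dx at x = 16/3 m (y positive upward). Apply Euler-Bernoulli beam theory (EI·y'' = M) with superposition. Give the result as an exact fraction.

Load 1 — point force P=-19 kN at a=8/3 m (b=L-a=16/3):
  θ_1 = Pa²(L-x)(2bL-(3b+a)(L-x))/(2L³EI)  [x>a] = (-19)·(8/3)²·(8-(16/3))·(2·(16/3)·8-(3·(16/3)+(8/3))·(8-(16/3)))/(2·8³·50000) = -38/151875 rad
Load 2 — point force P=7 kN at a=4 m (b=L-a=4):
  θ_2 = Pa²(L-x)(2bL-(3b+a)(L-x))/(2L³EI)  [x>a] = 7·4²·(8-(16/3))·(2·4·8-(3·4+4)·(8-(16/3)))/(2·8³·50000) = 7/56250 rad
Load 3 — applied couple M₀=7 kN·m at a=2 m (b=L-a=6):
  θ_3 = (R_Ax²/2 - M_Ax - M₀(x-a))/EI  [x>a] with R_A=63/64, M_A=-21/16 = ((63/64)·(16/3)²/2 - (-21/16)·(16/3) - 7·((16/3)-2))/50000 = -7/150000 rad
Load 4 — point force P=20 kN at a=16/5 m (b=L-a=24/5):
  θ_4 = Pa²(L-x)(2bL-(3b+a)(L-x))/(2L³EI)  [x>a] = 20·(16/5)²·(8-(16/3))·(2·(24/5)·8-(3·(24/5)+(16/5))·(8-(16/3)))/(2·8³·50000) = 224/703125 rad
Superposition: θ = Σ θ_i = 44393/303750000 rad ≈ 0.000146 rad

θ(16/3) = 44393/303750000 rad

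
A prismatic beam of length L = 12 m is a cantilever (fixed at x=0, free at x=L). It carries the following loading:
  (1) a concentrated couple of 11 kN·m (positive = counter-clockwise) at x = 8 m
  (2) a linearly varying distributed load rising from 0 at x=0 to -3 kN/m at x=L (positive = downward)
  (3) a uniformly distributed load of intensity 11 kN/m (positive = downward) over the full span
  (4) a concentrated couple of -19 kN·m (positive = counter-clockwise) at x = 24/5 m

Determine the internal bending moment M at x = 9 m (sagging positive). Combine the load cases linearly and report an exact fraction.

M(9) = -297/8 kN·m

Load 1 — applied couple M₀=11 kN·m at a=8 m (b=L-a=4):
  M_1 = 0  [x>a] = 0 kN·m
Load 2 — triangular load w₀=-3 kN/m (0→w₀ over full span):
  M_2 = w₀Lx/2 - w₀L²/3 - w₀x³/(6L) = (-3)·12·9/2 - (-3)·12²/3 - (-3)·9³/(6·12) = 99/8 kN·m
Load 3 — uniform load w=11 kN/m over full span:
  M_3 = -w(L-x)²/2 = -11·(12-9)²/2 = -99/2 kN·m
Load 4 — applied couple M₀=-19 kN·m at a=24/5 m (b=L-a=36/5):
  M_4 = 0  [x>a] = 0 kN·m
Superposition: M = Σ M_i = -297/8 kN·m ≈ -37.125000 kN·m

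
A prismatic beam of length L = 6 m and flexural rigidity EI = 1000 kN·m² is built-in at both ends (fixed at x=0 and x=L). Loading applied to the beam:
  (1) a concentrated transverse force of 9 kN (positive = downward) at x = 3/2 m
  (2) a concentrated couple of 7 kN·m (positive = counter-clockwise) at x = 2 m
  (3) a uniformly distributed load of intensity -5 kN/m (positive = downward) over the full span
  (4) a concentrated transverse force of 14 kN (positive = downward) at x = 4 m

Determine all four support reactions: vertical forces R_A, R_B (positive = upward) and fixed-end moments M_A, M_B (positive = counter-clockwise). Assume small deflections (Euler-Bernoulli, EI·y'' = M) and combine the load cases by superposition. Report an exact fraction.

Load 1 — point force P=9 kN at a=3/2 m (b=L-a=9/2):
  R_A = Pb²(3a+b)/L³ = 9·(9/2)²·(3·(3/2)+(9/2))/6³ = 243/32 kN
  M_A = Pab²/L² = 9·(3/2)·(9/2)²/6² = 243/32 kN·m
  R_B = Pa²(a+3b)/L³ = 9·(3/2)²·((3/2)+3·(9/2))/6³ = 45/32 kN
  M_B = -Pa²b/L² = -9·(3/2)²·(9/2)/6² = -81/32 kN·m
Load 2 — applied couple M₀=7 kN·m at a=2 m (b=L-a=4):
  R_A = 6M₀ab/L³ = 6·7·2·4/6³ = 14/9 kN
  M_A = M₀b(2a-b)/L² = 7·4·(2·2-4)/6² = 0 kN·m
  R_B = -6M₀ab/L³ = -6·7·2·4/6³ = -14/9 kN
  M_B = M₀a(2b-a)/L² = 7·2·(2·4-2)/6² = 7/3 kN·m
Load 3 — uniform load w=-5 kN/m over full span:
  R_A = wL/2 = (-5)·6/2 = -15 kN
  M_A = wL²/12 = (-5)·6²/12 = -15 kN·m
  R_B = wL/2 = (-5)·6/2 = -15 kN
  M_B = -wL²/12 = -(-5)·6²/12 = 15 kN·m
Load 4 — point force P=14 kN at a=4 m (b=L-a=2):
  R_A = Pb²(3a+b)/L³ = 14·2²·(3·4+2)/6³ = 98/27 kN
  M_A = Pab²/L² = 14·4·2²/6² = 56/9 kN·m
  R_B = Pa²(a+3b)/L³ = 14·4²·(4+3·2)/6³ = 280/27 kN
  M_B = -Pa²b/L² = -14·4²·2/6² = -112/9 kN·m
Superposition: R_A = -1919/864 kN, M_A = -341/288 kN·m, R_B = -4129/864 kN, M_B = 679/288 kN·m

R_A = -1919/864 kN, M_A = -341/288 kN·m, R_B = -4129/864 kN, M_B = 679/288 kN·m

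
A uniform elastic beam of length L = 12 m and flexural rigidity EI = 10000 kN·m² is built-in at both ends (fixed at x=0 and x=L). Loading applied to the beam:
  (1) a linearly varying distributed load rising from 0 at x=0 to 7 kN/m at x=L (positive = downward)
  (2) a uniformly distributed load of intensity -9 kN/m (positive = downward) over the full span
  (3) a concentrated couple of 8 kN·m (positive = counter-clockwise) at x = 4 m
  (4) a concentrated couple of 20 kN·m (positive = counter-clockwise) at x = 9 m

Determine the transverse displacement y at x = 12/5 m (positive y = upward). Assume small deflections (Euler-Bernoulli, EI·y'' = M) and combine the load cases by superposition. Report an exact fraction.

Load 1 — triangular load w₀=7 kN/m (0→w₀ over full span):
  y_1 = -w₀x²(L-x)²(x+2L)/(120LEI) = -7·(12/5)²·(12-(12/5))²·((12/5)+2·12)/(120·12·10000) = -66528/9765625 m
Load 2 — uniform load w=-9 kN/m over full span:
  y_2 = -wx²(L-x)²/(24EI) = -(-9)·(12/5)²·(12-(12/5))²/(24·10000) = 7776/390625 m
Load 3 — applied couple M₀=8 kN·m at a=4 m (b=L-a=8):
  y_3 = (R_Ax³/6 - M_Ax²/2)/EI  [x≤a] with R_A=8/9, M_A=0 = ((8/9)·(12/5)³/6 - 0·(12/5)²/2)/10000 = 16/78125 m
Load 4 — applied couple M₀=20 kN·m at a=9 m (b=L-a=3):
  y_4 = (R_Ax³/6 - M_Ax²/2)/EI  [x≤a] with R_A=15/8, M_A=25/4 = ((15/8)·(12/5)³/6 - (25/4)·(12/5)²/2)/10000 = -171/125000 m
Superposition: y = Σ y_i = 932101/78125000 m ≈ 0.011931 m

y(12/5) = 932101/78125000 m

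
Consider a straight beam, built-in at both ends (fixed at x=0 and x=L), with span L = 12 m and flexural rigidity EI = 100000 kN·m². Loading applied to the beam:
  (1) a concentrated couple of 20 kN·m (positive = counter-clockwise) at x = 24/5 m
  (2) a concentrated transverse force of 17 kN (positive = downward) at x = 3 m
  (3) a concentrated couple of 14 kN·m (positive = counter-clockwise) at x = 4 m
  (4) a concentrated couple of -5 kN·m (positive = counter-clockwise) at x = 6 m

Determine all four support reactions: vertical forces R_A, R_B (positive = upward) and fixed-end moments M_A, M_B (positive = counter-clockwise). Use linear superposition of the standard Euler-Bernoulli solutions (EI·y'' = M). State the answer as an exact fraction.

Load 1 — applied couple M₀=20 kN·m at a=24/5 m (b=L-a=36/5):
  R_A = 6M₀ab/L³ = 6·20·(24/5)·(36/5)/12³ = 12/5 kN
  M_A = M₀b(2a-b)/L² = 20·(36/5)·(2·(24/5)-(36/5))/12² = 12/5 kN·m
  R_B = -6M₀ab/L³ = -6·20·(24/5)·(36/5)/12³ = -12/5 kN
  M_B = M₀a(2b-a)/L² = 20·(24/5)·(2·(36/5)-(24/5))/12² = 32/5 kN·m
Load 2 — point force P=17 kN at a=3 m (b=L-a=9):
  R_A = Pb²(3a+b)/L³ = 17·9²·(3·3+9)/12³ = 459/32 kN
  M_A = Pab²/L² = 17·3·9²/12² = 459/16 kN·m
  R_B = Pa²(a+3b)/L³ = 17·3²·(3+3·9)/12³ = 85/32 kN
  M_B = -Pa²b/L² = -17·3²·9/12² = -153/16 kN·m
Load 3 — applied couple M₀=14 kN·m at a=4 m (b=L-a=8):
  R_A = 6M₀ab/L³ = 6·14·4·8/12³ = 14/9 kN
  M_A = M₀b(2a-b)/L² = 14·8·(2·4-8)/12² = 0 kN·m
  R_B = -6M₀ab/L³ = -6·14·4·8/12³ = -14/9 kN
  M_B = M₀a(2b-a)/L² = 14·4·(2·8-4)/12² = 14/3 kN·m
Load 4 — applied couple M₀=-5 kN·m at a=6 m (b=L-a=6):
  R_A = 6M₀ab/L³ = 6·(-5)·6·6/12³ = -5/8 kN
  M_A = M₀b(2a-b)/L² = (-5)·6·(2·6-6)/12² = -5/4 kN·m
  R_B = -6M₀ab/L³ = -6·(-5)·6·6/12³ = 5/8 kN
  M_B = M₀a(2b-a)/L² = (-5)·6·(2·6-6)/12² = -5/4 kN·m
Superposition: R_A = 25451/1440 kN, M_A = 2387/80 kN·m, R_B = -971/1440 kN, M_B = 61/240 kN·m

R_A = 25451/1440 kN, M_A = 2387/80 kN·m, R_B = -971/1440 kN, M_B = 61/240 kN·m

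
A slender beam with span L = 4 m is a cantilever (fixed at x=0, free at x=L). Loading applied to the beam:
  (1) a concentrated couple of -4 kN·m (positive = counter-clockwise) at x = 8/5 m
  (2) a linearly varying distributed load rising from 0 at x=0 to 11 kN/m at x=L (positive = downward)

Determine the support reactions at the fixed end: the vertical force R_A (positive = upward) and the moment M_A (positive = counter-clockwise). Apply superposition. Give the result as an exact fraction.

Load 1 — applied couple M₀=-4 kN·m at a=8/5 m (b=L-a=12/5):
  R_A = 0 kN
  M_A = -M₀ = -(-4) = 4 kN·m
Load 2 — triangular load w₀=11 kN/m (0→w₀ over full span):
  R_A = w₀L/2 = 11·4/2 = 22 kN
  M_A = w₀L²/3 = 11·4²/3 = 176/3 kN·m
Superposition: R_A = 22 kN, M_A = 188/3 kN·m

R_A = 22 kN, M_A = 188/3 kN·m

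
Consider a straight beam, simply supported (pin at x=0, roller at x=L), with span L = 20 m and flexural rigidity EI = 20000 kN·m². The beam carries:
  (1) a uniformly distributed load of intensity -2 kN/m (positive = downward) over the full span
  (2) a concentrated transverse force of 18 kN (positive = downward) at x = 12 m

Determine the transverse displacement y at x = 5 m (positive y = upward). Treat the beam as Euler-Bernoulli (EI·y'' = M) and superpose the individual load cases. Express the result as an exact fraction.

Load 1 — uniform load w=-2 kN/m over full span:
  y_1 = -wx(L³-2Lx²+x³)/(24EI) = -(-2)·5·(20³-2·20·5²+5³)/(24·20000) = 19/128 m
Load 2 — point force P=18 kN at a=12 m (b=L-a=8):
  y_2 = -Pbx(L²-b²-x²)/(6LEI)  [x≤a] = -18·8·5·(20²-8²-5²)/(6·20·20000) = -933/10000 m
Superposition: y = Σ y_i = 4411/80000 m ≈ 0.055137 m

y(5) = 4411/80000 m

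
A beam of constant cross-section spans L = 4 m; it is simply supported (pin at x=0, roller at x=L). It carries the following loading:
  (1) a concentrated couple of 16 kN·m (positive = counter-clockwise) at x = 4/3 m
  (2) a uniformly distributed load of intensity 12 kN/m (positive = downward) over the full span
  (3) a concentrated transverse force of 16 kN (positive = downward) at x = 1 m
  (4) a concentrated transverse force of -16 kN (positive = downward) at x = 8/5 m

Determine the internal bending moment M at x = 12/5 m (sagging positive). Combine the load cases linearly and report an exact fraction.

M(12/5) = 64/5 kN·m

Load 1 — applied couple M₀=16 kN·m at a=4/3 m (b=L-a=8/3):
  M_1 = M₀x/L - M₀  [x>a] = 16·(12/5)/4 - 16 = -32/5 kN·m
Load 2 — uniform load w=12 kN/m over full span:
  M_2 = wx(L-x)/2 = 12·(12/5)·(4-(12/5))/2 = 576/25 kN·m
Load 3 — point force P=16 kN at a=1 m (b=L-a=3):
  M_3 = Pa(L-x)/L  [x>a] = 16·1·(4-(12/5))/4 = 32/5 kN·m
Load 4 — point force P=-16 kN at a=8/5 m (b=L-a=12/5):
  M_4 = Pa(L-x)/L  [x>a] = (-16)·(8/5)·(4-(12/5))/4 = -256/25 kN·m
Superposition: M = Σ M_i = 64/5 kN·m ≈ 12.800000 kN·m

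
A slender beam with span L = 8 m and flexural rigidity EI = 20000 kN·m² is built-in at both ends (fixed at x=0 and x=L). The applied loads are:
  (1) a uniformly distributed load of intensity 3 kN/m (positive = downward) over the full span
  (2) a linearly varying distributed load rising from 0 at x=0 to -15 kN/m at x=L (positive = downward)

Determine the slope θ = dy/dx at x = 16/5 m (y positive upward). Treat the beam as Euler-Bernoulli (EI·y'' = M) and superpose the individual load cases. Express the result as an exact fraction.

Load 1 — uniform load w=3 kN/m over full span:
  θ_1 = -wx(L-x)(L-2x)/(12EI) = -3·(16/5)·(8-(16/5))·(8-2·(16/5))/(12·20000) = -24/78125 rad
Load 2 — triangular load w₀=-15 kN/m (0→w₀ over full span):
  θ_2 = -w₀(2x(L-x)(L-2x)(x+2L)+x²(L-x)²)/(120LEI) = -(-15)·(2·(16/5)·(8-(16/5))·(8-2·(16/5))·((16/5)+2·8)+(16/5)²·(8-(16/5))²)/(120·8·20000) = 72/78125 rad
Superposition: θ = Σ θ_i = 48/78125 rad ≈ 0.000614 rad

θ(16/5) = 48/78125 rad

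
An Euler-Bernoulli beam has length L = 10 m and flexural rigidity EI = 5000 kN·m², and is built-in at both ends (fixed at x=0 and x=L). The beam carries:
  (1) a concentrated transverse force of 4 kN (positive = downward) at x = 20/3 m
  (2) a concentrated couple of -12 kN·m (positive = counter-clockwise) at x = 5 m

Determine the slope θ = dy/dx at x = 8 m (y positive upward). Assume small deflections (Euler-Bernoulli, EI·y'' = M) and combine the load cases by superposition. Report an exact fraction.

θ(8) = 281/168750 rad

Load 1 — point force P=4 kN at a=20/3 m (b=L-a=10/3):
  θ_1 = Pa²(L-x)(2bL-(3b+a)(L-x))/(2L³EI)  [x>a] = 4·(20/3)²·(10-8)·(2·(10/3)·10-(3·(10/3)+(20/3))·(10-8))/(2·10³·5000) = 4/3375 rad
Load 2 — applied couple M₀=-12 kN·m at a=5 m (b=L-a=5):
  θ_2 = (R_Ax²/2 - M_Ax - M₀(x-a))/EI  [x>a] with R_A=-9/5, M_A=-3 = ((-9/5)·8²/2 - (-3)·8 - (-12)·(8-5))/5000 = 3/6250 rad
Superposition: θ = Σ θ_i = 281/168750 rad ≈ 0.001665 rad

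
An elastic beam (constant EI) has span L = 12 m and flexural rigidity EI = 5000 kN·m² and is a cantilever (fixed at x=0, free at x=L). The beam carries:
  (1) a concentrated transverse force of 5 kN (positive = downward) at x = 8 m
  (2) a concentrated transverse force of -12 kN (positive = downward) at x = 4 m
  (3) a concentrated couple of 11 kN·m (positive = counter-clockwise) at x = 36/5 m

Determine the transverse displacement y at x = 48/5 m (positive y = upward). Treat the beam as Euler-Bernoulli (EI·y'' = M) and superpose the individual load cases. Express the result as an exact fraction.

y(48/5) = 299/9375 m

Load 1 — point force P=5 kN at a=8 m (b=L-a=4):
  y_1 = -Pa²(3x-a)/(6EI)  [x>a] = -5·8²·(3·(48/5)-8)/(6·5000) = -416/1875 m
Load 2 — point force P=-12 kN at a=4 m (b=L-a=8):
  y_2 = -Pa²(3x-a)/(6EI)  [x>a] = -(-12)·4²·(3·(48/5)-4)/(6·5000) = 496/3125 m
Load 3 — applied couple M₀=11 kN·m at a=36/5 m (b=L-a=24/5):
  y_3 = M₀a(2x-a)/(2EI)  [x>a] = 11·(36/5)·(2·(48/5)-(36/5))/(2·5000) = 297/3125 m
Superposition: y = Σ y_i = 299/9375 m ≈ 0.031893 m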